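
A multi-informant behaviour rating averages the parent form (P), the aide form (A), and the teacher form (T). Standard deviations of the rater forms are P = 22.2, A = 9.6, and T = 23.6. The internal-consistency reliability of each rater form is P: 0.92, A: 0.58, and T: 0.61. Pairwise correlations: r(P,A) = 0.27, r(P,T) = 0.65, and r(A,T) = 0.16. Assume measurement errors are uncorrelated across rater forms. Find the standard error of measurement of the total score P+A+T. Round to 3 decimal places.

Var(total) = 1141.96 + 868.68 = 2010.64.
True-score variance = 846.611 + 868.68 = 1715.29, so reliability = 0.8531.
Error variance = 2010.64 − 1715.29 = 295.349; SEM = √295.349 = 17.186.

17.186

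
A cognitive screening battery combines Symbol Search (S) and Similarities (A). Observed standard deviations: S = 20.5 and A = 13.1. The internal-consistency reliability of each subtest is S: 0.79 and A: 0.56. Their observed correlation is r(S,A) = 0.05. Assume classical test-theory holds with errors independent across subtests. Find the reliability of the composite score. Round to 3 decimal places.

0.735

Var(S+A) = 20.5² + 13.1² + 2·[20.5·13.1·0.05] = 591.86 + 26.855 = 618.715.
Because errors are independent across components, Cov(Tᵢ,Tⱼ) = Cov(Xᵢ,Xⱼ); the off-diagonal part of the true-score variance is the same as above.
True-score variance = [20.5²·0.79 + 13.1²·0.56] + 26.855 = 428.099 + 26.855 = 454.954.
Reliability = 454.954 / 618.715 = 0.735.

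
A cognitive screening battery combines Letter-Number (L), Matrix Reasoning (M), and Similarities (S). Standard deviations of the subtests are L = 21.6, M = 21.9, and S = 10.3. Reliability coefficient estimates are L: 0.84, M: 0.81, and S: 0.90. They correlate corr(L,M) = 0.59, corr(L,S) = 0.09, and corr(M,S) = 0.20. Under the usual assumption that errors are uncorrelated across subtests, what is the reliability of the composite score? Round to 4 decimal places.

Var(L+M+S) = 21.6² + 21.9² + 10.3² + 2·[21.6·21.9·0.59 + 21.6·10.3·0.09 + 21.9·10.3·0.20] = 1052.26 + 688.462 = 1740.72.
Under uncorrelated errors the observed covariances equal the true-score covariances, so only the own-variance terms attenuate.
True-score variance = [21.6²·0.84 + 21.9²·0.81 + 10.3²·0.90] + 688.462 = 875.876 + 688.462 = 1564.34.
Reliability = 1564.34 / 1740.72 = 0.8987.

0.8987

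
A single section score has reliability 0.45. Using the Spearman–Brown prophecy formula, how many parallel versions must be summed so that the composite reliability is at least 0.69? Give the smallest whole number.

k ≥ ρ*(1−ρ₁)/(ρ₁(1−ρ*)) = 0.69·0.55 / (0.45·0.31) = 2.720.
Smallest integer k = 3.

3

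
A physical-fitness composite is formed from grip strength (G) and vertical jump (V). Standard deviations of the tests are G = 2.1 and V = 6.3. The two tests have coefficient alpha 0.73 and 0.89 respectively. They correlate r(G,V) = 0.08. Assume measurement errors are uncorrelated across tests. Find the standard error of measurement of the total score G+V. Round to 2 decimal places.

Var(total) = 44.1 + 2.1168 = 46.2168.
True-score variance = 38.5434 + 2.1168 = 40.6602, so reliability = 0.8798.
Error variance = 46.2168 − 40.6602 = 5.5566; SEM = √5.5566 = 2.36.

2.36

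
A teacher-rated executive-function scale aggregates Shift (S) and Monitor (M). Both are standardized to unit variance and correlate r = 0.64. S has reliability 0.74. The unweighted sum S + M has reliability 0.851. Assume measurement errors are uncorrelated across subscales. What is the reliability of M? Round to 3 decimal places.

0.771

Var(S+M) = 2 + 2·0.64 = 3.280.
True-score variance = ρ_S + ρ_M + 2·0.64, so 0.851 = (0.74 + ρ_M + 1.28) / 3.280.
ρ_M = 0.851·3.280 − 0.74 − 1.28 = 0.771.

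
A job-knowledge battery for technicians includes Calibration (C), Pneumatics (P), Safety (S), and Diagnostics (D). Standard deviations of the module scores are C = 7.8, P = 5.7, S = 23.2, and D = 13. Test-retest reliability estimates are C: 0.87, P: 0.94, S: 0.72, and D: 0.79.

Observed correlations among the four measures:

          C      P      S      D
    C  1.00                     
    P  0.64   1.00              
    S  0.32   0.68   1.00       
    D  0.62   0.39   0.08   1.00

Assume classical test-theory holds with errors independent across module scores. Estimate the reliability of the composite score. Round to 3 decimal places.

0.858

Var(C+P+S+D) = 7.8² + 5.7² + 23.2² + 13² + 2·[7.8·5.7·0.64 + 7.8·23.2·0.32 + 7.8·13·0.62 + 5.7·23.2·0.68 + 5.7·13·0.39 + 23.2·13·0.08] = 800.57 + 584.36 = 1384.93.
Under uncorrelated errors the observed covariances equal the true-score covariances, so only the own-variance terms attenuate.
True-score variance = [7.8²·0.87 + 5.7²·0.94 + 23.2²·0.72 + 13²·0.79] + 584.36 = 604.514 + 584.36 = 1188.87.
Reliability = 1188.87 / 1384.93 = 0.858.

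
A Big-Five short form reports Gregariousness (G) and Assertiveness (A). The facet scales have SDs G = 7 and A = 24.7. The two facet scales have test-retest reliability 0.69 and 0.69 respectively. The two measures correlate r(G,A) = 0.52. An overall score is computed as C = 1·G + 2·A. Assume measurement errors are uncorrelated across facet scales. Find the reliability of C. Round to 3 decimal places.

Var(C) = 7² + 2²·24.7² + 2·[2·7·24.7·0.52] = 2489.36 + 359.632 = 2848.99.
Under uncorrelated errors the observed covariances equal the true-score covariances, so only the own-variance terms attenuate.
True-score variance = [7²·0.69 + 2²·24.7²·0.69] + 359.632 = 1717.66 + 359.632 = 2077.29.
Reliability = 2077.29 / 2848.99 = 0.729.

0.729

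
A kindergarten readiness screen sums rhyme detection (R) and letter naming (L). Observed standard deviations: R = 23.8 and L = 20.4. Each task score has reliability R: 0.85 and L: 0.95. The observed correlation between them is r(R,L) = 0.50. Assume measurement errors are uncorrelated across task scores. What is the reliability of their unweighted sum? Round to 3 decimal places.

0.928

Var(R+L) = 23.8² + 20.4² + 2·[23.8·20.4·0.50] = 982.6 + 485.52 = 1468.12.
Under uncorrelated errors the observed covariances equal the true-score covariances, so only the own-variance terms attenuate.
True-score variance = [23.8²·0.85 + 20.4²·0.95] + 485.52 = 876.826 + 485.52 = 1362.35.
Reliability = 1362.35 / 1468.12 = 0.928.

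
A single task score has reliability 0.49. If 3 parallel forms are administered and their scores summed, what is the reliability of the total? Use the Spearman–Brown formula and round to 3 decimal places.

0.742

ρ_k = kρ / (1 + (k−1)ρ) = 3·0.49 / (1 + 2·0.49) = 1.470 / 1.980 = 0.742.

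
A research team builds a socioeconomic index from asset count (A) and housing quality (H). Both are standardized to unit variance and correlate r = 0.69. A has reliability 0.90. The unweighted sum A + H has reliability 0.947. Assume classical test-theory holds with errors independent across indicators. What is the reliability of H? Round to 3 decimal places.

0.921

Var(A+H) = 2 + 2·0.69 = 3.380.
True-score variance = ρ_A + ρ_H + 2·0.69, so 0.947 = (0.90 + ρ_H + 1.38) / 3.380.
ρ_H = 0.947·3.380 − 0.90 − 1.38 = 0.921.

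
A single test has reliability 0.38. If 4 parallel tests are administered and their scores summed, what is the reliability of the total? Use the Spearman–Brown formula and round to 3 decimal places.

ρ_k = kρ / (1 + (k−1)ρ) = 4·0.38 / (1 + 3·0.38) = 1.520 / 2.140 = 0.710.

0.710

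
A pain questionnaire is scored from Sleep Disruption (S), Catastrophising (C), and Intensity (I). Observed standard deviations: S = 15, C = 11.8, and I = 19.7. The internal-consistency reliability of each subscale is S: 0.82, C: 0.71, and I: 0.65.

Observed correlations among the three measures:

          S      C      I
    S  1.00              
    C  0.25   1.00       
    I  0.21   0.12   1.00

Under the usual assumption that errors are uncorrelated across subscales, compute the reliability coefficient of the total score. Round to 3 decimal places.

Var(S+C+I) = 15² + 11.8² + 19.7² + 2·[15·11.8·0.25 + 15·19.7·0.21 + 11.8·19.7·0.12] = 752.33 + 268.4 = 1020.73.
Because errors are independent across components, Cov(Tᵢ,Tⱼ) = Cov(Xᵢ,Xⱼ); the off-diagonal part of the true-score variance is the same as above.
True-score variance = [15²·0.82 + 11.8²·0.71 + 19.7²·0.65] + 268.4 = 535.619 + 268.4 = 804.019.
Reliability = 804.019 / 1020.73 = 0.788.

0.788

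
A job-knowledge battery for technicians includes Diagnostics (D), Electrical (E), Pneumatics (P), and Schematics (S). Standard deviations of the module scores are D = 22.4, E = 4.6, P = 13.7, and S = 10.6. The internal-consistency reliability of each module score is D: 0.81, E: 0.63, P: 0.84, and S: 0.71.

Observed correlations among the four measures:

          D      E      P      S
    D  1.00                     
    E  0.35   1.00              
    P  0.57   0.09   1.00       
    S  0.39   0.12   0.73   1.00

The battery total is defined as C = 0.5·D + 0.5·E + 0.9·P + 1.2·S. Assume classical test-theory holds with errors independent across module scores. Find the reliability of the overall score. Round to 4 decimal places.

Var(C) = 0.5²·22.4² + 0.5²·4.6² + 0.9²·13.7² + 1.2²·10.6² + 2·[0.25·22.4·4.6·0.35 + 0.45·22.4·13.7·0.57 + 0.6·22.4·10.6·0.39 + 0.45·4.6·13.7·0.09 + 0.6·4.6·10.6·0.12 + 1.08·13.7·10.6·0.73] = 444.557 + 527.692 = 972.25.
Because errors are independent across components, Cov(Tᵢ,Tⱼ) = Cov(Xᵢ,Xⱼ); the off-diagonal part of the true-score variance is the same as above.
True-score variance = [0.5²·22.4²·0.81 + 0.5²·4.6²·0.63 + 0.9²·13.7²·0.84 + 1.2²·10.6²·0.71] + 527.692 = 347.52 + 527.692 = 875.213.
Reliability = 875.213 / 972.25 = 0.9002.

0.9002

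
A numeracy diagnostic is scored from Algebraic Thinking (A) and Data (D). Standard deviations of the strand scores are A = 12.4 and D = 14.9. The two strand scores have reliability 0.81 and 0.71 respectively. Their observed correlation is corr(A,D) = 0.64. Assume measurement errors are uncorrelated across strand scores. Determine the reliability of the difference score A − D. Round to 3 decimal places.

0.328

Var(A−D) = 12.4² + 14.9² − 2·12.4·14.9·0.64 = 375.77 − 236.493 = 139.277.
Because errors are independent across components, Cov(Tᵢ,Tⱼ) = Cov(Xᵢ,Xⱼ); the off-diagonal part of the true-score variance is the same as above.
True-score variance = [12.4²·0.81 + 14.9²·0.71] − 236.493 = 282.173 − 236.493 = 45.6799.
Reliability = 45.6799 / 139.277 = 0.328.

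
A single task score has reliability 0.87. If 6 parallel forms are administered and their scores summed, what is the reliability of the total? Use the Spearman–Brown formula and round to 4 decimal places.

0.9757

ρ_k = kρ / (1 + (k−1)ρ) = 6·0.87 / (1 + 5·0.87) = 5.220 / 5.350 = 0.9757.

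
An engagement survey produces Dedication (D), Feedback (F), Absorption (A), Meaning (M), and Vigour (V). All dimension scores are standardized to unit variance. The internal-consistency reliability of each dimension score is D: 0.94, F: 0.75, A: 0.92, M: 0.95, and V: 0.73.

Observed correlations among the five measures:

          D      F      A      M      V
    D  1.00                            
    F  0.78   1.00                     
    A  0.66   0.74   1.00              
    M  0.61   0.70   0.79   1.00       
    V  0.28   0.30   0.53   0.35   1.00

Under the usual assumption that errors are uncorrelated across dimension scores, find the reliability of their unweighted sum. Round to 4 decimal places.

Var(D+F+A+M+V) = 5 + 2·[0.78 + 0.66 + 0.61 + 0.28 + 0.74 + 0.70 + 0.30 + 0.79 + 0.53 + 0.35] = 5 + 11.48 = 16.48.
Under uncorrelated errors the observed covariances equal the true-score covariances, so only the own-variance terms attenuate.
True-score variance = [0.94 + 0.75 + 0.92 + 0.95 + 0.73] + 11.48 = 4.29 + 11.48 = 15.77.
Reliability = 15.77 / 16.48 = 0.9569.

0.9569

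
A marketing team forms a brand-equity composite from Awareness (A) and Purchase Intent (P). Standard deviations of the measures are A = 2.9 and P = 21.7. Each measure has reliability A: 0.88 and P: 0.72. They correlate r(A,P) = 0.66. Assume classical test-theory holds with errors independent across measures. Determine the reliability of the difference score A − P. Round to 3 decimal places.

Var(A−P) = 2.9² + 21.7² − 2·2.9·21.7·0.66 = 479.3 − 83.0676 = 396.232.
With uncorrelated errors the cross-covariances are all true-score covariance, so they carry over unchanged; only the diagonal terms shrink to ρᵢσᵢ².
True-score variance = [2.9²·0.88 + 21.7²·0.72] − 83.0676 = 346.442 − 83.0676 = 263.374.
Reliability = 263.374 / 396.232 = 0.665.

0.665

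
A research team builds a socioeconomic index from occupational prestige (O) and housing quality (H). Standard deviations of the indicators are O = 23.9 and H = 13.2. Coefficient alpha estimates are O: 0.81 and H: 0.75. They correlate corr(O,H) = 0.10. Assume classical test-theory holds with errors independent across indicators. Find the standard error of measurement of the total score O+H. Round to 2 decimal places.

12.33

Var(total) = 745.45 + 63.096 = 808.546.
True-score variance = 593.36 + 63.096 = 656.456, so reliability = 0.8119.
Error variance = 808.546 − 656.456 = 152.09; SEM = √152.09 = 12.33.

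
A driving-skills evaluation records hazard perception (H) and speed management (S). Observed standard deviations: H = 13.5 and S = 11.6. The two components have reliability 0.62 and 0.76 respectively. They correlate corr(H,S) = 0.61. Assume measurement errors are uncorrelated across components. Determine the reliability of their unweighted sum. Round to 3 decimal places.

0.800

Var(H+S) = 13.5² + 11.6² + 2·[13.5·11.6·0.61] = 316.81 + 191.052 = 507.862.
With uncorrelated errors the cross-covariances are all true-score covariance, so they carry over unchanged; only the diagonal terms shrink to ρᵢσᵢ².
True-score variance = [13.5²·0.62 + 11.6²·0.76] + 191.052 = 215.261 + 191.052 = 406.313.
Reliability = 406.313 / 507.862 = 0.800.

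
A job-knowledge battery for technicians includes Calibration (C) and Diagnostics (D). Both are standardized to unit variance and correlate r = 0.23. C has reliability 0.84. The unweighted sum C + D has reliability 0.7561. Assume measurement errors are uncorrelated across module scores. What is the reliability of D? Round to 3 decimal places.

Var(C+D) = 2 + 2·0.23 = 2.460.
True-score variance = ρ_C + ρ_D + 2·0.23, so 0.7561 = (0.84 + ρ_D + 0.46) / 2.460.
ρ_D = 0.7561·2.460 − 0.84 − 0.46 = 0.560.

0.560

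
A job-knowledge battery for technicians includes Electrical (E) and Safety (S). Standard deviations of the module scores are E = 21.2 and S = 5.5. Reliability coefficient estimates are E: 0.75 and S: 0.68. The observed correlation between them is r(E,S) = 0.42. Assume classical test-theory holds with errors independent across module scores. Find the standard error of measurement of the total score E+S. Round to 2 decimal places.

11.05

Var(total) = 479.69 + 97.944 = 577.634.
True-score variance = 357.65 + 97.944 = 455.594, so reliability = 0.7887.
Error variance = 577.634 − 455.594 = 122.04; SEM = √122.04 = 11.05.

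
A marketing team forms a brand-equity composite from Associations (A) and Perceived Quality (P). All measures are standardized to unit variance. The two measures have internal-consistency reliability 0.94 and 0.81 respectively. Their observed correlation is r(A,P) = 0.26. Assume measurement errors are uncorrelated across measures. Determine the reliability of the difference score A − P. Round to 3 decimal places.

Var(A−P) = 1 + 1 − 2·0.26 = 2 − 0.52 = 1.48.
Under uncorrelated errors the observed covariances equal the true-score covariances, so only the own-variance terms attenuate.
True-score variance = [0.94 + 0.81] − 0.52 = 1.75 − 0.52 = 1.23.
Reliability = 1.23 / 1.48 = 0.831.

0.831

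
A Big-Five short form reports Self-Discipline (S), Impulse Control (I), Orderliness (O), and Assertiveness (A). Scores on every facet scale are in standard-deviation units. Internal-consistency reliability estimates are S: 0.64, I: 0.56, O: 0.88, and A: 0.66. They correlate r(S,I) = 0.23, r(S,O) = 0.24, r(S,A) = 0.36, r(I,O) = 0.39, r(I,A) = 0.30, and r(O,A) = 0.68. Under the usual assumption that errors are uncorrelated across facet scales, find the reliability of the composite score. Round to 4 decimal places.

0.8500

Var(S+I+O+A) = 4 + 2·[0.23 + 0.24 + 0.36 + 0.39 + 0.30 + 0.68] = 4 + 4.4 = 8.4.
With uncorrelated errors the cross-covariances are all true-score covariance, so they carry over unchanged; only the diagonal terms shrink to ρᵢσᵢ².
True-score variance = [0.64 + 0.56 + 0.88 + 0.66] + 4.4 = 2.74 + 4.4 = 7.14.
Reliability = 7.14 / 8.4 = 0.8500.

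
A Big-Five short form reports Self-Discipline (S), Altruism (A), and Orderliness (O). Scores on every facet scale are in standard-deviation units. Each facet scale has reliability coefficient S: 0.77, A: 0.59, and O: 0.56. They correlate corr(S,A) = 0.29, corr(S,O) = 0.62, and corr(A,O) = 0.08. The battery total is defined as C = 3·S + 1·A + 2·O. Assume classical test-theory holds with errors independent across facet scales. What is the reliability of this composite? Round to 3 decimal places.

Var(C) = 3² + 1 + 2² + 2·[3·0.29 + 6·0.62 + 2·0.08] = 14 + 9.5 = 23.5.
Because errors are independent across components, Cov(Tᵢ,Tⱼ) = Cov(Xᵢ,Xⱼ); the off-diagonal part of the true-score variance is the same as above.
True-score variance = [3²·0.77 + 0.59 + 2²·0.56] + 9.5 = 9.76 + 9.5 = 19.26.
Reliability = 19.26 / 23.5 = 0.820.

0.820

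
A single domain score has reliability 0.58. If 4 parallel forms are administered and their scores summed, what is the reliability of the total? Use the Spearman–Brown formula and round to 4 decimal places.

ρ_k = kρ / (1 + (k−1)ρ) = 4·0.58 / (1 + 3·0.58) = 2.320 / 2.740 = 0.8467.

0.8467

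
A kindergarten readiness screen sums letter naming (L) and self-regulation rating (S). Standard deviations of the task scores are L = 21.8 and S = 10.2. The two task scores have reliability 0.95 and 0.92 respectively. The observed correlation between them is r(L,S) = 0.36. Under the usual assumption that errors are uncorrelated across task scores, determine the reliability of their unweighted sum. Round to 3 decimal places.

0.957

Var(L+S) = 21.8² + 10.2² + 2·[21.8·10.2·0.36] = 579.28 + 160.099 = 739.379.
Under uncorrelated errors the observed covariances equal the true-score covariances, so only the own-variance terms attenuate.
True-score variance = [21.8²·0.95 + 10.2²·0.92] + 160.099 = 547.195 + 160.099 = 707.294.
Reliability = 707.294 / 739.379 = 0.957.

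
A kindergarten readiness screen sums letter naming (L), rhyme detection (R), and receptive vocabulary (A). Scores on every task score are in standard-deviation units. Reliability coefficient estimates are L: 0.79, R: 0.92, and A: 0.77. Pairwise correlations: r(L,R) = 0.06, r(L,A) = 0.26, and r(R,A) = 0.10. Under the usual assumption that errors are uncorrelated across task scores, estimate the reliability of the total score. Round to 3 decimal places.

Var(L+R+A) = 3 + 2·[0.06 + 0.26 + 0.10] = 3 + 0.84 = 3.84.
With uncorrelated errors the cross-covariances are all true-score covariance, so they carry over unchanged; only the diagonal terms shrink to ρᵢσᵢ².
True-score variance = [0.79 + 0.92 + 0.77] + 0.84 = 2.48 + 0.84 = 3.32.
Reliability = 3.32 / 3.84 = 0.865.

0.865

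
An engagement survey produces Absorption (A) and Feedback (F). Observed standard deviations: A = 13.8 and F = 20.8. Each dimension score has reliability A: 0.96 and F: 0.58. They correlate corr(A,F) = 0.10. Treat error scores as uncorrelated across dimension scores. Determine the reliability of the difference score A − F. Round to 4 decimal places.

0.6653

Var(A−F) = 13.8² + 20.8² − 2·13.8·20.8·0.10 = 623.08 − 57.408 = 565.672.
Under uncorrelated errors the observed covariances equal the true-score covariances, so only the own-variance terms attenuate.
True-score variance = [13.8²·0.96 + 20.8²·0.58] − 57.408 = 433.754 − 57.408 = 376.346.
Reliability = 376.346 / 565.672 = 0.6653.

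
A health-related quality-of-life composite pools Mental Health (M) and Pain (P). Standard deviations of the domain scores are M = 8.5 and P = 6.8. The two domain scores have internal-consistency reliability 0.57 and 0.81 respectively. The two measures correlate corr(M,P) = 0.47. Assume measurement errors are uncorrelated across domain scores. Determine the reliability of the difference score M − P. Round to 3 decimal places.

0.379

Var(M−P) = 8.5² + 6.8² − 2·8.5·6.8·0.47 = 118.49 − 54.332 = 64.158.
Under uncorrelated errors the observed covariances equal the true-score covariances, so only the own-variance terms attenuate.
True-score variance = [8.5²·0.57 + 6.8²·0.81] − 54.332 = 78.6369 − 54.332 = 24.3049.
Reliability = 24.3049 / 64.158 = 0.379.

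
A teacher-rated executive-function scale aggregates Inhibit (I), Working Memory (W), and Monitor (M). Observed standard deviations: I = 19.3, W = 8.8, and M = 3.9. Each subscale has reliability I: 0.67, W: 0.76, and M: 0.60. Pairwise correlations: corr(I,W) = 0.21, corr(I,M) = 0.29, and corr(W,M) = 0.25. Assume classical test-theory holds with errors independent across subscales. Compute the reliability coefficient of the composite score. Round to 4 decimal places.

Var(I+W+M) = 19.3² + 8.8² + 3.9² + 2·[19.3·8.8·0.21 + 19.3·3.9·0.29 + 8.8·3.9·0.25] = 465.14 + 132.149 = 597.289.
With uncorrelated errors the cross-covariances are all true-score covariance, so they carry over unchanged; only the diagonal terms shrink to ρᵢσᵢ².
True-score variance = [19.3²·0.67 + 8.8²·0.76 + 3.9²·0.60] + 132.149 = 317.549 + 132.149 = 449.698.
Reliability = 449.698 / 597.289 = 0.7529.

0.7529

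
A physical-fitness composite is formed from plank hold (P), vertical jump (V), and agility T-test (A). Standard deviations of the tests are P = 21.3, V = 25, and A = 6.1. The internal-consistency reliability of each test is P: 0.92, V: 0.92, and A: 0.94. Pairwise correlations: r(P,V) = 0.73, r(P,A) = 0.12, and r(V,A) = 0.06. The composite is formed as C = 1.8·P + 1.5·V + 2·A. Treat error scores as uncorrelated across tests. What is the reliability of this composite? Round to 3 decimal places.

Var(C) = 1.8²·21.3² + 1.5²·25² + 2²·6.1² + 2·[2.7·21.3·25·0.73 + 3.6·21.3·6.1·0.12 + 3·25·6.1·0.06] = 3025.05 + 2266.27 = 5291.32.
Under uncorrelated errors the observed covariances equal the true-score covariances, so only the own-variance terms attenuate.
True-score variance = [1.8²·21.3²·0.92 + 1.5²·25²·0.92 + 2²·6.1²·0.94] + 2266.27 = 2786.02 + 2266.27 = 5052.29.
Reliability = 5052.29 / 5291.32 = 0.955.

0.955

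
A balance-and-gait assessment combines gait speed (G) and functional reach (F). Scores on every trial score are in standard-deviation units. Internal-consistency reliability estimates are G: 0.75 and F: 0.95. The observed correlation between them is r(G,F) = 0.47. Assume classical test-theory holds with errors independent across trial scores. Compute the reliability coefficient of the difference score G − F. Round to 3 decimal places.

0.717

Var(G−F) = 1 + 1 − 2·0.47 = 2 − 0.94 = 1.06.
With uncorrelated errors the cross-covariances are all true-score covariance, so they carry over unchanged; only the diagonal terms shrink to ρᵢσᵢ².
True-score variance = [0.75 + 0.95] − 0.94 = 1.7 − 0.94 = 0.76.
Reliability = 0.76 / 1.06 = 0.717.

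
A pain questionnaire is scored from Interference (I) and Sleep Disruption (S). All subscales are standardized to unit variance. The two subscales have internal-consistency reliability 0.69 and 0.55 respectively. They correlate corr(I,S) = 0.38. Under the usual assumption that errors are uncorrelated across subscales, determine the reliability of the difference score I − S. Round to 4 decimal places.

Var(I−S) = 1 + 1 − 2·0.38 = 2 − 0.76 = 1.24.
Because errors are independent across components, Cov(Tᵢ,Tⱼ) = Cov(Xᵢ,Xⱼ); the off-diagonal part of the true-score variance is the same as above.
True-score variance = [0.69 + 0.55] − 0.76 = 1.24 − 0.76 = 0.48.
Reliability = 0.48 / 1.24 = 0.3871.

0.3871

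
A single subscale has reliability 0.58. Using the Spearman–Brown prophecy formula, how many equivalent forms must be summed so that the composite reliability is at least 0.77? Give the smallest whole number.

k ≥ ρ*(1−ρ₁)/(ρ₁(1−ρ*)) = 0.77·0.42 / (0.58·0.23) = 2.424.
Smallest integer k = 3.

3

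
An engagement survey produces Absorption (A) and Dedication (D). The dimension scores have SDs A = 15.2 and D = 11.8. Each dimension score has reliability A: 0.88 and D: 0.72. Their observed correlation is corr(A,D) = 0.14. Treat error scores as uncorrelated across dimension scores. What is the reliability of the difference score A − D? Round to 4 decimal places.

0.7916

Var(A−D) = 15.2² + 11.8² − 2·15.2·11.8·0.14 = 370.28 − 50.2208 = 320.059.
Under uncorrelated errors the observed covariances equal the true-score covariances, so only the own-variance terms attenuate.
True-score variance = [15.2²·0.88 + 11.8²·0.72] − 50.2208 = 303.568 − 50.2208 = 253.347.
Reliability = 253.347 / 320.059 = 0.7916.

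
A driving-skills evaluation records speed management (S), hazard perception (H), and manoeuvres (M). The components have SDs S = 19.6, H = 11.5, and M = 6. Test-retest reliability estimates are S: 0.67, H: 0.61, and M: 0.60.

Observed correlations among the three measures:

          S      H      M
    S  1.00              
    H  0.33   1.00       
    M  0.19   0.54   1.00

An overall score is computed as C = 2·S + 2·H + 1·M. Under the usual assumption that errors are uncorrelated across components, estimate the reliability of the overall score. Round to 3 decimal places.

Var(C) = 2²·19.6² + 2²·11.5² + 6² + 2·[4·19.6·11.5·0.33 + 2·19.6·6·0.19 + 2·11.5·6·0.54] = 2101.64 + 833.472 = 2935.11.
Because errors are independent across components, Cov(Tᵢ,Tⱼ) = Cov(Xᵢ,Xⱼ); the off-diagonal part of the true-score variance is the same as above.
True-score variance = [2²·19.6²·0.67 + 2²·11.5²·0.61 + 6²·0.60] + 833.472 = 1373.84 + 833.472 = 2207.31.
Reliability = 2207.31 / 2935.11 = 0.752.

0.752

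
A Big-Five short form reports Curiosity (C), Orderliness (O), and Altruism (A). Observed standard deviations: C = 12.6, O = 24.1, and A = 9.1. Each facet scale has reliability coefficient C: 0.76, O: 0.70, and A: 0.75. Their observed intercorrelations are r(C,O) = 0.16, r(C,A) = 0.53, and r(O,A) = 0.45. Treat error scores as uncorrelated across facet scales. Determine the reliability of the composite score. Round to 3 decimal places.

0.812

Var(C+O+A) = 12.6² + 24.1² + 9.1² + 2·[12.6·24.1·0.16 + 12.6·9.1·0.53 + 24.1·9.1·0.45] = 822.38 + 416.09 = 1238.47.
Under uncorrelated errors the observed covariances equal the true-score covariances, so only the own-variance terms attenuate.
True-score variance = [12.6²·0.76 + 24.1²·0.70 + 9.1²·0.75] + 416.09 = 589.332 + 416.09 = 1005.42.
Reliability = 1005.42 / 1238.47 = 0.812.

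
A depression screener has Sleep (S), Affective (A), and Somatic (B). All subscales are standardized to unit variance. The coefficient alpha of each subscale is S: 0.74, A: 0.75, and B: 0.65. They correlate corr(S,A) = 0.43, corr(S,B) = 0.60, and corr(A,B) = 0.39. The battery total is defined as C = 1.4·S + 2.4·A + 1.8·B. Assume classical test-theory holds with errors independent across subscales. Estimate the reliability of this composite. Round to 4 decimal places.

0.8477

Var(C) = 1.4² + 2.4² + 1.8² + 2·[3.36·0.43 + 2.52·0.60 + 4.32·0.39] = 10.96 + 9.2832 = 20.2432.
With uncorrelated errors the cross-covariances are all true-score covariance, so they carry over unchanged; only the diagonal terms shrink to ρᵢσᵢ².
True-score variance = [1.4²·0.74 + 2.4²·0.75 + 1.8²·0.65] + 9.2832 = 7.8764 + 9.2832 = 17.1596.
Reliability = 17.1596 / 20.2432 = 0.8477.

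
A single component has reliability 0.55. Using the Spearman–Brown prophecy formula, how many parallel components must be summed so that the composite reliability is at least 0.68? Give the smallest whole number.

2

k ≥ ρ*(1−ρ₁)/(ρ₁(1−ρ*)) = 0.68·0.45 / (0.55·0.32) = 1.739.
Smallest integer k = 2.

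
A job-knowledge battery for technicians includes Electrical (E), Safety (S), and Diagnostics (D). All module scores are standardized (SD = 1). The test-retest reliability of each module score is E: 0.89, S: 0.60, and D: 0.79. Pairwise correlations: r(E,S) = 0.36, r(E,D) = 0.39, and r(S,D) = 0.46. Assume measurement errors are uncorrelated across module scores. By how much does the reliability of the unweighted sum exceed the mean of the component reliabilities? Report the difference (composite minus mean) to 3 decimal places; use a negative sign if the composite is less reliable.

Var(sum) = 3 + 2.42 = 5.42; true-score variance = 2.28 + 2.42 = 4.7; composite reliability = 0.8672.
Mean component reliability = 0.7600.
Difference = 0.8672 − 0.7600 = 0.107.

0.107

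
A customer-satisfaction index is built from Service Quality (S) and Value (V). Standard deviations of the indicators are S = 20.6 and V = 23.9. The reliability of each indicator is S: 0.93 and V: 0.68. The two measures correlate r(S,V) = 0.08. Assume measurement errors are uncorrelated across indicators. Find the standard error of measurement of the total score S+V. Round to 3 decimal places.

14.577

Var(total) = 995.57 + 78.7744 = 1074.34.
True-score variance = 783.078 + 78.7744 = 861.852, so reliability = 0.8022.
Error variance = 1074.34 − 861.852 = 212.492; SEM = √212.492 = 14.577.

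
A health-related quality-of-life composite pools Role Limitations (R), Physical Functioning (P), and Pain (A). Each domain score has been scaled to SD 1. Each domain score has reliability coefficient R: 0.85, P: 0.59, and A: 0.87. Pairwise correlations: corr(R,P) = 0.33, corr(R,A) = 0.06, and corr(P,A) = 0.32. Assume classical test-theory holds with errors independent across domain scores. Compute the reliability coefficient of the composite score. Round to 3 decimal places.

0.844

Var(R+P+A) = 3 + 2·[0.33 + 0.06 + 0.32] = 3 + 1.42 = 4.42.
Under uncorrelated errors the observed covariances equal the true-score covariances, so only the own-variance terms attenuate.
True-score variance = [0.85 + 0.59 + 0.87] + 1.42 = 2.31 + 1.42 = 3.73.
Reliability = 3.73 / 4.42 = 0.844.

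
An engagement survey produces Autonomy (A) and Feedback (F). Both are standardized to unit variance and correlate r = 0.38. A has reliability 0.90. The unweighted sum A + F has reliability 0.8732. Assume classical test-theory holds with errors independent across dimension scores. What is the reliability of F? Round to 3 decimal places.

Var(A+F) = 2 + 2·0.38 = 2.760.
True-score variance = ρ_A + ρ_F + 2·0.38, so 0.8732 = (0.90 + ρ_F + 0.76) / 2.760.
ρ_F = 0.8732·2.760 − 0.90 − 0.76 = 0.750.

0.750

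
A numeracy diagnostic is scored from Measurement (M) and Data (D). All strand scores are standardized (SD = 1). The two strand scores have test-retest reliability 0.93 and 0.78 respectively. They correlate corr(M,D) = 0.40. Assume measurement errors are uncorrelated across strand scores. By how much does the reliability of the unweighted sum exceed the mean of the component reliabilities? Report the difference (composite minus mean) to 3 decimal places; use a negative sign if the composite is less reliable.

0.041

Var(sum) = 2 + 0.8 = 2.8; true-score variance = 1.71 + 0.8 = 2.51; composite reliability = 0.8964.
Mean component reliability = 0.8550.
Difference = 0.8964 − 0.8550 = 0.041.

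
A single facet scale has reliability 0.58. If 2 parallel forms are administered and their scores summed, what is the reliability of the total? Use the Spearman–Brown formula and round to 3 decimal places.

ρ_k = kρ / (1 + (k−1)ρ) = 2·0.58 / (1 + 1·0.58) = 1.160 / 1.580 = 0.734.

0.734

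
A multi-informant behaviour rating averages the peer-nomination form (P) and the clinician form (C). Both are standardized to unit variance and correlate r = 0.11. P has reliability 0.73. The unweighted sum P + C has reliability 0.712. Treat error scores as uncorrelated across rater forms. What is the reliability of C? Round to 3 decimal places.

0.631

Var(P+C) = 2 + 2·0.11 = 2.220.
True-score variance = ρ_P + ρ_C + 2·0.11, so 0.712 = (0.73 + ρ_C + 0.22) / 2.220.
ρ_C = 0.712·2.220 − 0.73 − 0.22 = 0.631.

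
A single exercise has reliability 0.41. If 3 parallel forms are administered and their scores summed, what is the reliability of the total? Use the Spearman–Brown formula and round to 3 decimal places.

ρ_k = kρ / (1 + (k−1)ρ) = 3·0.41 / (1 + 2·0.41) = 1.230 / 1.820 = 0.676.

0.676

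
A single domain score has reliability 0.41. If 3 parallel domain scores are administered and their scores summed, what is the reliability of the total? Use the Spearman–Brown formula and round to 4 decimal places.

0.6758

ρ_k = kρ / (1 + (k−1)ρ) = 3·0.41 / (1 + 2·0.41) = 1.230 / 1.820 = 0.6758.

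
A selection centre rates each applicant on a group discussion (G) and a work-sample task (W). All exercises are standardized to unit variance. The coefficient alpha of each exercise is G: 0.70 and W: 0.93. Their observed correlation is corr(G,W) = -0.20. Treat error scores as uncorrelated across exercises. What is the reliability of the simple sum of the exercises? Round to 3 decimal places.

Var(G+W) = 2 + 2·[(-0.20)] = 2 − 0.4 = 1.6.
With uncorrelated errors the cross-covariances are all true-score covariance, so they carry over unchanged; only the diagonal terms shrink to ρᵢσᵢ².
True-score variance = [0.70 + 0.93] − 0.4 = 1.63 − 0.4 = 1.23.
Reliability = 1.23 / 1.6 = 0.769.

0.769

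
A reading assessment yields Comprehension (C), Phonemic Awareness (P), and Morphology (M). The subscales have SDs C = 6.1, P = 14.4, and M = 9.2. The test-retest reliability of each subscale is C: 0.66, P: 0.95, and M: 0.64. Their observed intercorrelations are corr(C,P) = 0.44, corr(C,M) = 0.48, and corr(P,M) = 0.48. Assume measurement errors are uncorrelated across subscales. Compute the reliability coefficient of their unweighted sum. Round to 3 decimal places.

Var(C+P+M) = 6.1² + 14.4² + 9.2² + 2·[6.1·14.4·0.44 + 6.1·9.2·0.48 + 14.4·9.2·0.48] = 329.21 + 258.355 = 587.565.
With uncorrelated errors the cross-covariances are all true-score covariance, so they carry over unchanged; only the diagonal terms shrink to ρᵢσᵢ².
True-score variance = [6.1²·0.66 + 14.4²·0.95 + 9.2²·0.64] + 258.355 = 275.72 + 258.355 = 534.075.
Reliability = 534.075 / 587.565 = 0.909.

0.909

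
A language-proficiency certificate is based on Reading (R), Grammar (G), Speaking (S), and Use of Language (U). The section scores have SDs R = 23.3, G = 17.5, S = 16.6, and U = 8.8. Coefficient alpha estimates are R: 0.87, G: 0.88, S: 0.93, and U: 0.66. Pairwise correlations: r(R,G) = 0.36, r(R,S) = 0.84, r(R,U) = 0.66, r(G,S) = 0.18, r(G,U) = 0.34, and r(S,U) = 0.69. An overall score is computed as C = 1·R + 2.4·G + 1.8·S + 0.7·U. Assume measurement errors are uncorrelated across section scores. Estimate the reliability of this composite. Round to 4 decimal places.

Var(C) = 23.3² + 2.4²·17.5² + 1.8²·16.6² + 0.7²·8.8² + 2·[2.4·23.3·17.5·0.36 + 1.8·23.3·16.6·0.84 + 0.7·23.3·8.8·0.66 + 4.32·17.5·16.6·0.18 + 1.68·17.5·8.8·0.34 + 1.26·16.6·8.8·0.69] = 3237.65 + 2945.39 = 6183.04.
Because errors are independent across components, Cov(Tᵢ,Tⱼ) = Cov(Xᵢ,Xⱼ); the off-diagonal part of the true-score variance is the same as above.
True-score variance = [23.3²·0.87 + 2.4²·17.5²·0.88 + 1.8²·16.6²·0.93 + 0.7²·8.8²·0.66] + 2945.39 = 2880 + 2945.39 = 5825.39.
Reliability = 5825.39 / 6183.04 = 0.9422.

0.9422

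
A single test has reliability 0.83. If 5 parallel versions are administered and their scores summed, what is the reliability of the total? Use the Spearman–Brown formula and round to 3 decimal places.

0.961

ρ_k = kρ / (1 + (k−1)ρ) = 5·0.83 / (1 + 4·0.83) = 4.150 / 4.320 = 0.961.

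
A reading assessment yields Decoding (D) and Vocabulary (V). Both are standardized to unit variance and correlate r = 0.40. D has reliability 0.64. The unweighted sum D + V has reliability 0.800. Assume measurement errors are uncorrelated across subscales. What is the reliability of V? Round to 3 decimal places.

0.800

Var(D+V) = 2 + 2·0.40 = 2.800.
True-score variance = ρ_D + ρ_V + 2·0.40, so 0.800 = (0.64 + ρ_V + 0.80) / 2.800.
ρ_V = 0.800·2.800 − 0.64 − 0.80 = 0.800.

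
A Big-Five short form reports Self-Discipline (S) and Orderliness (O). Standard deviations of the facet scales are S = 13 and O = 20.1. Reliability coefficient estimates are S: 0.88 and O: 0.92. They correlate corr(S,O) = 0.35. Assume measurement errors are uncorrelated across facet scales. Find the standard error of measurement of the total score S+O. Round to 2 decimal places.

Var(total) = 573.01 + 182.91 = 755.92.
True-score variance = 520.409 + 182.91 = 703.319, so reliability = 0.9304.
Error variance = 755.92 − 703.319 = 52.6008; SEM = √52.6008 = 7.25.

7.25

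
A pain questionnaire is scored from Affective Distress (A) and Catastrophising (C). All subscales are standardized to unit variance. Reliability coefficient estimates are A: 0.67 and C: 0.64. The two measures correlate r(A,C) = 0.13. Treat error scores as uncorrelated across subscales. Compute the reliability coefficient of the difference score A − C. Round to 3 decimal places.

0.603

Var(A−C) = 1 + 1 − 2·0.13 = 2 − 0.26 = 1.74.
With uncorrelated errors the cross-covariances are all true-score covariance, so they carry over unchanged; only the diagonal terms shrink to ρᵢσᵢ².
True-score variance = [0.67 + 0.64] − 0.26 = 1.31 − 0.26 = 1.05.
Reliability = 1.05 / 1.74 = 0.603.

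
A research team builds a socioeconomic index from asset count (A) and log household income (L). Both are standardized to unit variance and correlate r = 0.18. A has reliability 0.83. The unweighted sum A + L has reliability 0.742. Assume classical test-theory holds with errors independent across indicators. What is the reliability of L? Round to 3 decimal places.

Var(A+L) = 2 + 2·0.18 = 2.360.
True-score variance = ρ_A + ρ_L + 2·0.18, so 0.742 = (0.83 + ρ_L + 0.36) / 2.360.
ρ_L = 0.742·2.360 − 0.83 − 0.36 = 0.561.

0.561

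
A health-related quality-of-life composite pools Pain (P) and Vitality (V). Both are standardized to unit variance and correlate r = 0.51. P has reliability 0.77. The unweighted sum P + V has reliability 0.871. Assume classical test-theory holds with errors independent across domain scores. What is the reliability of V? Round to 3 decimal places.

0.840

Var(P+V) = 2 + 2·0.51 = 3.020.
True-score variance = ρ_P + ρ_V + 2·0.51, so 0.871 = (0.77 + ρ_V + 1.02) / 3.020.
ρ_V = 0.871·3.020 − 0.77 − 1.02 = 0.840.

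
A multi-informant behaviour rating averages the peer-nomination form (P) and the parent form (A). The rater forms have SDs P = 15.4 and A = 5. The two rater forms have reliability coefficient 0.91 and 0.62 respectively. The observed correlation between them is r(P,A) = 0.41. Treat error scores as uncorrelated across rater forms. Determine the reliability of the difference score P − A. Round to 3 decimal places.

0.845

Var(P−A) = 15.4² + 5² − 2·15.4·5·0.41 = 262.16 − 63.14 = 199.02.
Under uncorrelated errors the observed covariances equal the true-score covariances, so only the own-variance terms attenuate.
True-score variance = [15.4²·0.91 + 5²·0.62] − 63.14 = 231.316 − 63.14 = 168.176.
Reliability = 168.176 / 199.02 = 0.845.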